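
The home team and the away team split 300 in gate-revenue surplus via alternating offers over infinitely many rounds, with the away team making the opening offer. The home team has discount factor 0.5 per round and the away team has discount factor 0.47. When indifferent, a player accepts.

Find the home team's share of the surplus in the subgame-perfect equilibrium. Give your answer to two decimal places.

103.92

When the away team proposes, the home team accepts any offer worth at least 0.5 times what the home team would get by proposing next round; and vice versa.
This gives x = 300 − 0.5y and y = 300 − 0.47x, where x and y are each side's share when it proposes.
Hence (1 − 0.5·0.47)x = 300(1 − 0.5), i.e. 0.765·x = 150.
x ≈ 196.0784; the home team's share is 300 − x ≈ 103.9216.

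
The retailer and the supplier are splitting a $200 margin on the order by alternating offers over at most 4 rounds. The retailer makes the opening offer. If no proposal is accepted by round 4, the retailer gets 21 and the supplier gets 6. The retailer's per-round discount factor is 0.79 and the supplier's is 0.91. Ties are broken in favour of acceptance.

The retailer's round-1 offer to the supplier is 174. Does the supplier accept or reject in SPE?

Round 4 (the supplier proposes): the retailer gets 21 if talks fail, so the supplier offers 21 and keeps 179.
Round 3 (the retailer proposes): the supplier can get 179 next round, worth 0.91 × 179 = 162.89 now. The retailer offers 162.89 and keeps 200 − 162.89 = 37.11.
Round 2 (the supplier proposes): the retailer can get 37.11 next round, worth 0.79 × 37.11 = 29.3169 now. The supplier offers 29.3169 and keeps 200 − 29.3169 = 170.6831.
So by rejecting in round 1, the supplier gets 170.6831 next round, worth 0.91 × 170.6831 = 155.321621 now.
Offer 174 ≥ 155.321621, so the supplier accepts.

Accept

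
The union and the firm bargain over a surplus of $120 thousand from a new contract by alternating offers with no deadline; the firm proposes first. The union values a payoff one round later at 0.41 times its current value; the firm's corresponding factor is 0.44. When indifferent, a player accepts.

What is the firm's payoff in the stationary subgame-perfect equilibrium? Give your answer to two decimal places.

When the firm proposes, the union accepts any offer worth at least 0.41 times what the union would get by proposing next round; and vice versa.
This gives x = 120 − 0.41y and y = 120 − 0.44x, where x and y are each side's share when it proposes.
Hence (1 − 0.41·0.44)x = 120(1 − 0.41), i.e. 0.8196·x = 70.8.
x ≈ 86.3836; the union's share is 120 − x ≈ 33.6164.

86.38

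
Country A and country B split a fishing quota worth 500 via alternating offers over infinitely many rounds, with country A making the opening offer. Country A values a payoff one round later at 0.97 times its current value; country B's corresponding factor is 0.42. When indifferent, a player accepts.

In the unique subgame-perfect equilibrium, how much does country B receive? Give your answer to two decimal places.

When country A proposes, country B accepts any offer worth at least 0.42 times what country B would get by proposing next round; and vice versa.
This gives x = 500 − 0.42y and y = 500 − 0.97x, where x and y are each side's share when it proposes.
Hence (1 − 0.42·0.97)x = 500(1 − 0.42), i.e. 0.5926·x = 290.
x ≈ 489.3689; country B's share is 500 − x ≈ 10.6311.

10.63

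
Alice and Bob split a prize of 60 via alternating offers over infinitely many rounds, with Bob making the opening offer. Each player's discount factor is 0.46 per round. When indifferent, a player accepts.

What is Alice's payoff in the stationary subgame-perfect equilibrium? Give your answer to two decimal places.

18.90

When Bob proposes, Alice accepts any offer worth at least 0.46 times what Alice would get by proposing next round; and vice versa.
This gives x = 60 − 0.46y and y = 60 − 0.46x, where x and y are each side's share when it proposes.
Hence (1 − 0.46·0.46)x = 60(1 − 0.46), i.e. 0.7884·x = 32.4.
x ≈ 41.0959; Alice's share is 60 − x ≈ 18.9041.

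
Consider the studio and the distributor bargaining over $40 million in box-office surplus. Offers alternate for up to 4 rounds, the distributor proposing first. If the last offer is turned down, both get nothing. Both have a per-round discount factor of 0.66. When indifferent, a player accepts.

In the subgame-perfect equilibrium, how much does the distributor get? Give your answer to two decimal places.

19.52

Round 4 (the studio proposes): the distributor will accept anything ≥ 0, so the studio offers 0 and keeps 40.
Round 3 (the distributor proposes): the studio can get 40 next round, worth 0.66 × 40 = 26.4 now, so the distributor offers 26.4, keeping 13.6.
Round 2 (the studio proposes): the distributor can get 13.6 next round, worth 0.66 × 13.6 = 8.976 now; the studio offers that and keeps 31.024.
Round 1 (the distributor proposes): the studio can get 31.024 next round, worth 0.66 × 31.024 = 20.47584 now, so the distributor offers 20.47584, keeping 19.52416.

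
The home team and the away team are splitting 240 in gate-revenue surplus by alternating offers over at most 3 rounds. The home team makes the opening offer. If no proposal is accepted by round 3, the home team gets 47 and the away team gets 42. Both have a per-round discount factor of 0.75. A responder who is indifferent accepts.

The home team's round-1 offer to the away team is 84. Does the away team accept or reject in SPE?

Accept

Work out the away team's continuation value if the offer is rejected.
Round 3 (the home team proposes): the away team gets 42 if talks fail, so the home team offers 42 and keeps 198.
Round 2 (the away team proposes): the home team can get 198 next round, worth 0.75 × 198 = 148.5 now. The away team offers 148.5 and keeps 240 − 148.5 = 91.5.
So by rejecting in round 1, the away team gets 91.5 next round, worth 0.75 × 91.5 = 68.625 now.
Offer 84 ≥ 68.625, so the away team accepts.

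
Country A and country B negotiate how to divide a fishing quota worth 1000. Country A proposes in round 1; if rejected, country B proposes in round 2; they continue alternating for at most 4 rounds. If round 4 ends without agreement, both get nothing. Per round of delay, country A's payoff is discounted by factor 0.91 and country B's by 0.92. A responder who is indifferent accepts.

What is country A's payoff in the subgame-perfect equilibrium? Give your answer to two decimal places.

Round 4 (country B proposes): country A will accept anything ≥ 0, so country B offers 0 and keeps 1000.
Round 3 (country A proposes): country B can get 1000 next round, worth 0.92 × 1000 = 920 now; country A offers that and keeps 80.
Round 2 (country B proposes): country A can get 80 next round, worth 0.91 × 80 = 72.8 now; country B offers that and keeps 927.2.
Round 1 (country A proposes): country B can get 927.2 next round, worth 0.92 × 927.2 = 853.024 now; country A offers that and keeps 146.976.

146.98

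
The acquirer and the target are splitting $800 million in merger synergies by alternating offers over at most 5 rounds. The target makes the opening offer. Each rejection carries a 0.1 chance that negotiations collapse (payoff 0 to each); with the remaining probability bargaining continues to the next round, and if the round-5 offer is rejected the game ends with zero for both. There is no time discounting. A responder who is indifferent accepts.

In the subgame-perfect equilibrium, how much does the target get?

Round 5 (the target proposes): rejection yields 0 for the acquirer; the target offers 0 and keeps 800.
Round 4 (the acquirer proposes): rejecting gives the target an expected 0.9 × 800 = 720, so the acquirer offers 720, keeping 80.
Round 3 (the target proposes): rejecting gives the acquirer an expected 0.9 × 80 = 72, so the target offers 72, keeping 728.
Round 2 (the acquirer proposes): rejecting gives the target an expected 0.9 × 728 = 655.2; the acquirer offers that and keeps 144.8.
Round 1 (the target proposes): rejecting gives the acquirer an expected 0.9 × 144.8 = 130.32; the target offers that and keeps 669.68.

669.68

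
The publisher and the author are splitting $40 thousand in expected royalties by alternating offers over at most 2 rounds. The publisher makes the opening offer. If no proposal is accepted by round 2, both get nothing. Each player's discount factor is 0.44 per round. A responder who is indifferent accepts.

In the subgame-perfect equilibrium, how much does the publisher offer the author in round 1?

17.6

Round 2 (the author proposes): the publisher will accept anything ≥ 0, so the author offers 0 and keeps 40.
Round 1 (the publisher proposes): the author can get 40 next round, worth 0.44 × 40 = 17.6 now, so the publisher offers 17.6, keeping 22.4.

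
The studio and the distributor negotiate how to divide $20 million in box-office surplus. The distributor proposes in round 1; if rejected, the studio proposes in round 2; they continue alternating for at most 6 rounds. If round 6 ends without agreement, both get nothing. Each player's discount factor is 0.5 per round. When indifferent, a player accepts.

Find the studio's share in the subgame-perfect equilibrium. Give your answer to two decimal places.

Round 6 (the studio proposes): rejection yields 0 for the distributor; the studio offers 0 and keeps 20.
Round 5 (the distributor proposes): the studio can get 20 next round, worth 0.5 × 20 = 10 now; the distributor offers that and keeps 10.
Round 4 (the studio proposes): the distributor can get 10 next round, worth 0.5 × 10 = 5 now. The studio offers 5 and keeps 20 − 5 = 15.
Round 3 (the distributor proposes): the studio can get 15 next round, worth 0.5 × 15 = 7.5 now; the distributor offers that and keeps 12.5.
Round 2 (the studio proposes): the distributor can get 12.5 next round, worth 0.5 × 12.5 = 6.25 now; the studio offers that and keeps 13.75.
Round 1 (the distributor proposes): the studio can get 13.75 next round, worth 0.5 × 13.75 = 6.875 now, so the distributor offers 6.875, keeping 13.125.

6.88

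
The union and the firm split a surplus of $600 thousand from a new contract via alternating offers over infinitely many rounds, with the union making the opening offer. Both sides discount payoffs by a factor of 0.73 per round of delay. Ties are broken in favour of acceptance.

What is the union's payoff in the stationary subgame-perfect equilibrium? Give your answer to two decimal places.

In a stationary SPE each proposer offers the other exactly their discounted continuation value.
If the union keeps x when proposing and the firm keeps y when proposing, then x = 600 − 0.73y and y = 600 − 0.73x.
Solving: x = 600(1 − 0.73) / (1 − 0.73·0.73) = 162 / 0.4671 ≈ 346.8208.
The firm gets 600 − 346.8208 ≈ 253.1792.

346.82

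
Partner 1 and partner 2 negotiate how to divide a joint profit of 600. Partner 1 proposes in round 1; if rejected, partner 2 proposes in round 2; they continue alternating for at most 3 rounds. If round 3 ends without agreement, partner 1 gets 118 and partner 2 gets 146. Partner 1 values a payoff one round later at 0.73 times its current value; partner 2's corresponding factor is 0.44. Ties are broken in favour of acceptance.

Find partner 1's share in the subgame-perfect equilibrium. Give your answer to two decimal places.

481.82

Solve by backward induction from round 3.
Round 3 (partner 1 proposes): partner 2 gets 146 if talks fail, so partner 1 offers 146 and keeps 454.
Round 2 (partner 2 proposes): partner 1 can get 454 next round, worth 0.73 × 454 = 331.42 now; partner 2 offers that and keeps 268.58.
Round 1 (partner 1 proposes): partner 2 can get 268.58 next round, worth 0.44 × 268.58 = 118.1752 now; partner 1 offers that and keeps 481.8248.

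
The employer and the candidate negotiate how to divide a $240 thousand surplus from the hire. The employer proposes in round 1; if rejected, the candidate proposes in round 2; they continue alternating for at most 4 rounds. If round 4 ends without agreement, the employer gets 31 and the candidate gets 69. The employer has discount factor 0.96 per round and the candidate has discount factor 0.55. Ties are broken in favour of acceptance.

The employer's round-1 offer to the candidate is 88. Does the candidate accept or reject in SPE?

Accept

Work out the candidate's continuation value if the offer is rejected.
Round 4 (the candidate proposes): the employer gets 31 if talks fail, so the candidate offers 31 and keeps 209.
Round 3 (the employer proposes): the candidate can get 209 next round, worth 0.55 × 209 = 114.95 now; the employer offers that and keeps 125.05.
Round 2 (the candidate proposes): the employer can get 125.05 next round, worth 0.96 × 125.05 = 120.048 now. The candidate offers 120.048 and keeps 240 − 120.048 = 119.952.
So by rejecting in round 1, the candidate gets 119.952 next round, worth 0.55 × 119.952 = 65.9736 now.
Offer 88 ≥ 65.9736, so the candidate accepts.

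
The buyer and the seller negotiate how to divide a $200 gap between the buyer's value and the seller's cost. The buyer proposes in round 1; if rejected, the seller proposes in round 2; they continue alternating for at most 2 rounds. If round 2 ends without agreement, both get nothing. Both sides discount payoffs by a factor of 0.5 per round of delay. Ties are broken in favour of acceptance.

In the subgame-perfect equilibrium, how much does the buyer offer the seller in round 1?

Round 2 (the seller proposes): the buyer will accept anything ≥ 0, so the seller offers 0 and keeps 200.
Round 1 (the buyer proposes): the seller can get 200 next round, worth 0.5 × 200 = 100 now, so the buyer offers 100, keeping 100.

100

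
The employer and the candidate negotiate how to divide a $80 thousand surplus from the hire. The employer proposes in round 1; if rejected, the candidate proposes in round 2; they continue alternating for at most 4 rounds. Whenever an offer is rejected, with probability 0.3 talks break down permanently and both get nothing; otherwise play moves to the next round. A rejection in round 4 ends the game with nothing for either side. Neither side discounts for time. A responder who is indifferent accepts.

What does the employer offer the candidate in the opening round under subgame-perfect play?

44.24

Round 4 (the candidate proposes): the employer will accept anything ≥ 0, so the candidate offers 0 and keeps 80.
Round 3 (the employer proposes): rejecting gives the candidate an expected 0.7 × 80 = 56. The employer offers 56 and keeps 80 − 56 = 24.
Round 2 (the candidate proposes): rejecting gives the employer an expected 0.7 × 24 = 16.8. The candidate offers 16.8 and keeps 80 − 16.8 = 63.2.
Round 1 (the employer proposes): rejecting gives the candidate an expected 0.7 × 63.2 = 44.24; the employer offers that and keeps 35.76.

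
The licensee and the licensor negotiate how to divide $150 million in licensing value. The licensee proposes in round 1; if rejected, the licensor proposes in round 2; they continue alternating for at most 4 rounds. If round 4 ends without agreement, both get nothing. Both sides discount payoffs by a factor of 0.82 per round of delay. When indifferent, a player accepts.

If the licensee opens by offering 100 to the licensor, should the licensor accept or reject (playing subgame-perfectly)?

Round 4 (the licensor proposes): the licensee will accept anything ≥ 0, so the licensor offers 0 and keeps 150.
Round 3 (the licensee proposes): the licensor can get 150 next round, worth 0.82 × 150 = 123 now, so the licensee offers 123, keeping 27.
Round 2 (the licensor proposes): the licensee can get 27 next round, worth 0.82 × 27 = 22.14 now; the licensor offers that and keeps 127.86.
So by rejecting in round 1, the licensor gets 127.86 next round, worth 0.82 × 127.86 = 104.8452 now.
Offer 100 < 104.8452, so the licensor rejects.

Reject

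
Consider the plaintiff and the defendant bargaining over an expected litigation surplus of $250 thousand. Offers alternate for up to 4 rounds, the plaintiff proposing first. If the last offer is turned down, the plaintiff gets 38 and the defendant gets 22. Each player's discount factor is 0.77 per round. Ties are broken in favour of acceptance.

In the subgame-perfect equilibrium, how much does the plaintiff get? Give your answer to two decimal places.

Round 4 (the defendant proposes): the plaintiff gets 38 if talks fail, so the defendant offers 38 and keeps 212.
Round 3 (the plaintiff proposes): the defendant can get 212 next round, worth 0.77 × 212 = 163.24 now, so the plaintiff offers 163.24, keeping 86.76.
Round 2 (the defendant proposes): the plaintiff can get 86.76 next round, worth 0.77 × 86.76 = 66.8052 now, so the defendant offers 66.8052, keeping 183.1948.
Round 1 (the plaintiff proposes): the defendant can get 183.1948 next round, worth 0.77 × 183.1948 = 141.059996 now. The plaintiff offers 141.059996 and keeps 250 − 141.059996 = 108.940004.

108.94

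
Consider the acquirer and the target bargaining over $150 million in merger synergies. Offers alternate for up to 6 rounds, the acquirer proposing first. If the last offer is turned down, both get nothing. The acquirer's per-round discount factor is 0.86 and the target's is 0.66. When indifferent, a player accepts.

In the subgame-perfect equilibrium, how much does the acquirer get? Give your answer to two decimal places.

Round 6 (the target proposes): rejection yields 0 for the acquirer; the target offers 0 and keeps 150.
Round 5 (the acquirer proposes): the target can get 150 next round, worth 0.66 × 150 = 99 now; the acquirer offers that and keeps 51.
Round 4 (the target proposes): the acquirer can get 51 next round, worth 0.86 × 51 = 43.86 now; the target offers that and keeps 106.14.
Round 3 (the acquirer proposes): the target can get 106.14 next round, worth 0.66 × 106.14 = 70.0524 now. The acquirer offers 70.0524 and keeps 150 − 70.0524 = 79.9476.
Round 2 (the target proposes): the acquirer can get 79.9476 next round, worth 0.86 × 79.9476 = 68.754936 now; the target offers that and keeps 81.245064.
Round 1 (the acquirer proposes): the target can get 81.245064 next round, worth 0.66 × 81.245064 = 53.62174224 now. The acquirer offers 53.62174224 and keeps 150 − 53.62174224 = 96.37825776.

96.38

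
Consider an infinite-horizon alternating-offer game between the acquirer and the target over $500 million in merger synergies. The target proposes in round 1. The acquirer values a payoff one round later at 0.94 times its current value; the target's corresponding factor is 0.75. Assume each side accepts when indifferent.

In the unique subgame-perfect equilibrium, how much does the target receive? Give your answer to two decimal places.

When the target proposes, the acquirer accepts any offer worth at least 0.94 times what the acquirer would get by proposing next round; and vice versa.
This gives x = 500 − 0.94y and y = 500 − 0.75x, where x and y are each side's share when it proposes.
Hence (1 − 0.94·0.75)x = 500(1 − 0.94), i.e. 0.295·x = 30.
x ≈ 101.6949; the acquirer's share is 500 − x ≈ 398.3051.

101.69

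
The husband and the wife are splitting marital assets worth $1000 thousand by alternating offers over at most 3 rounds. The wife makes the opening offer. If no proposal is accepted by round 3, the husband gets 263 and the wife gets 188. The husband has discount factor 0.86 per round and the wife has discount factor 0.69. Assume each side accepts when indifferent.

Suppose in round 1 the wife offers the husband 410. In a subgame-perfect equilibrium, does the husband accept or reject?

Reject

Work out the husband's continuation value if the offer is rejected.
Round 3 (the wife proposes): the husband gets 263 if talks fail, so the wife offers 263 and keeps 737.
Round 2 (the husband proposes): the wife can get 737 next round, worth 0.69 × 737 = 508.53 now; the husband offers that and keeps 491.47.
So by rejecting in round 1, the husband gets 491.47 next round, worth 0.86 × 491.47 = 422.6642 now.
Offer 410 < 422.6642, so the husband rejects.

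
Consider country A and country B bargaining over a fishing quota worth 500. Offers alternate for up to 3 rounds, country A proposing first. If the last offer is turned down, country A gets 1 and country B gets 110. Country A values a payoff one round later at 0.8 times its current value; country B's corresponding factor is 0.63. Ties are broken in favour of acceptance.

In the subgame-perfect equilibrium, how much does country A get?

381.56

Solve by backward induction from round 3.
Round 3 (country A proposes): country B gets 110 if talks fail, so country A offers 110 and keeps 390.
Round 2 (country B proposes): country A can get 390 next round, worth 0.8 × 390 = 312 now. Country B offers 312 and keeps 500 − 312 = 188.
Round 1 (country A proposes): country B can get 188 next round, worth 0.63 × 188 = 118.44 now, so country A offers 118.44, keeping 381.56.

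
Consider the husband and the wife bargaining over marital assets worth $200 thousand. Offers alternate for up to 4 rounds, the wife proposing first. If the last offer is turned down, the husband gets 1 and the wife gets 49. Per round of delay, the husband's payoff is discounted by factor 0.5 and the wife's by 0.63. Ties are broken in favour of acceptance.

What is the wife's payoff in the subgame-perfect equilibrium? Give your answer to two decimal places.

139.22

Round 4 (the husband proposes): the wife gets 49 if talks fail, so the husband offers 49 and keeps 151.
Round 3 (the wife proposes): the husband can get 151 next round, worth 0.5 × 151 = 75.5 now; the wife offers that and keeps 124.5.
Round 2 (the husband proposes): the wife can get 124.5 next round, worth 0.63 × 124.5 = 78.435 now. The husband offers 78.435 and keeps 200 − 78.435 = 121.565.
Round 1 (the wife proposes): the husband can get 121.565 next round, worth 0.5 × 121.565 = 60.7825 now. The wife offers 60.7825 and keeps 200 − 60.7825 = 139.2175.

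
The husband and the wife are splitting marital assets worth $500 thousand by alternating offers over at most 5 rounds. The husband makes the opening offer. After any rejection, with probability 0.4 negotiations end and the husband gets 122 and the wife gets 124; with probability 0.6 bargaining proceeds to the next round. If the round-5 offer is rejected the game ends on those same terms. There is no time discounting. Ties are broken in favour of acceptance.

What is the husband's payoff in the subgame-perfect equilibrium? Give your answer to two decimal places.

293.09

By backward induction:
Round 5 (the husband proposes): the wife gets 124 if talks fail, so the husband offers 124 and keeps 376.
Round 4 (the wife proposes): rejecting gives the husband an expected 0.6 × 376 + 0.4 × 122 = 274.4; the wife offers that and keeps 225.6.
Round 3 (the husband proposes): rejecting gives the wife an expected 0.6 × 225.6 + 0.4 × 124 = 184.96. The husband offers 184.96 and keeps 500 − 184.96 = 315.04.
Round 2 (the wife proposes): rejecting gives the husband an expected 0.6 × 315.04 + 0.4 × 122 = 237.824; the wife offers that and keeps 262.176.
Round 1 (the husband proposes): rejecting gives the wife an expected 0.6 × 262.176 + 0.4 × 124 = 206.9056; the husband offers that and keeps 293.0944.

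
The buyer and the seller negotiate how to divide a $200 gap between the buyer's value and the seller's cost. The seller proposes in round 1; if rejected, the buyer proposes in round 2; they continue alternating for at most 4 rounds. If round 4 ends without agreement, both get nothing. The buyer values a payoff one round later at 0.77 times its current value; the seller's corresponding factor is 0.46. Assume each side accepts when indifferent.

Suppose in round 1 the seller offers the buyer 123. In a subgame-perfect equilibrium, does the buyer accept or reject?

Reject

Round 4 (the buyer proposes): the seller will accept anything ≥ 0, so the buyer offers 0 and keeps 200.
Round 3 (the seller proposes): the buyer can get 200 next round, worth 0.77 × 200 = 154 now; the seller offers that and keeps 46.
Round 2 (the buyer proposes): the seller can get 46 next round, worth 0.46 × 46 = 21.16 now; the buyer offers that and keeps 178.84.
So by rejecting in round 1, the buyer gets 178.84 next round, worth 0.77 × 178.84 = 137.7068 now.
Offer 123 < 137.7068, so the buyer rejects.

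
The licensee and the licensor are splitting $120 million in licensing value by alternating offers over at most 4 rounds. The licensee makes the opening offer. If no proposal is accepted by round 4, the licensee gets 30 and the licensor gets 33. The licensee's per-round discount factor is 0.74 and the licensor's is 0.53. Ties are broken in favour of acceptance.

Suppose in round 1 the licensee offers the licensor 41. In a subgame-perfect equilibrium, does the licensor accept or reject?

Round 4 (the licensor proposes): the licensee gets 30 if talks fail, so the licensor offers 30 and keeps 90.
Round 3 (the licensee proposes): the licensor can get 90 next round, worth 0.53 × 90 = 47.7 now, so the licensee offers 47.7, keeping 72.3.
Round 2 (the licensor proposes): the licensee can get 72.3 next round, worth 0.74 × 72.3 = 53.502 now; the licensor offers that and keeps 66.498.
So by rejecting in round 1, the licensor gets 66.498 next round, worth 0.53 × 66.498 = 35.24394 now.
Offer 41 ≥ 35.24394, so the licensor accepts.

Accept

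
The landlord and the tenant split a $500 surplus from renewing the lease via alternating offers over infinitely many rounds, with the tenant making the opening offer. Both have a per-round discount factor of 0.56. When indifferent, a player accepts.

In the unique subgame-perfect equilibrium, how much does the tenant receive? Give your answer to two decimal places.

320.51

Let x be the tenant's share when the tenant proposes and y be the landlord's share when the landlord proposes.
The landlord accepts iff offered ≥ 0.56·y, so x = 500 − 0.56y. Symmetrically y = 500 − 0.56x.
Substituting: x = 500 − 0.56(500 − 0.56x), giving x(1 − 0.56·0.56) = 500(1 − 0.56).
So x = 500 × 0.44 / 0.6864 ≈ 320.5128, and the landlord receives 500 − x ≈ 179.4872.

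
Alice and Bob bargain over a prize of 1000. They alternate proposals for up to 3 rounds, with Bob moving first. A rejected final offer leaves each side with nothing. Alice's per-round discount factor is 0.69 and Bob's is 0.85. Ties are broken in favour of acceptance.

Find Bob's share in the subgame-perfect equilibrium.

896.5

Solve by backward induction from round 3.
Round 3 (Bob proposes): Alice will accept anything ≥ 0, so Bob offers 0 and keeps 1000.
Round 2 (Alice proposes): Bob can get 1000 next round, worth 0.85 × 1000 = 850 now, so Alice offers 850, keeping 150.
Round 1 (Bob proposes): Alice can get 150 next round, worth 0.69 × 150 = 103.5 now; Bob offers that and keeps 896.5.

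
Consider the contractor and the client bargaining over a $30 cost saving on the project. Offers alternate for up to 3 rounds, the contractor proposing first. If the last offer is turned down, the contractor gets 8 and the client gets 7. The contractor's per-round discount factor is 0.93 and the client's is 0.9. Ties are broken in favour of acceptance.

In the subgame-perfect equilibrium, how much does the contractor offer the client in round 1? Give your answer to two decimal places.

7.75

Round 3 (the contractor proposes): the client gets 7 if talks fail, so the contractor offers 7 and keeps 23.
Round 2 (the client proposes): the contractor can get 23 next round, worth 0.93 × 23 = 21.39 now, so the client offers 21.39, keeping 8.61.
Round 1 (the contractor proposes): the client can get 8.61 next round, worth 0.9 × 8.61 = 7.749 now; the contractor offers that and keeps 22.251.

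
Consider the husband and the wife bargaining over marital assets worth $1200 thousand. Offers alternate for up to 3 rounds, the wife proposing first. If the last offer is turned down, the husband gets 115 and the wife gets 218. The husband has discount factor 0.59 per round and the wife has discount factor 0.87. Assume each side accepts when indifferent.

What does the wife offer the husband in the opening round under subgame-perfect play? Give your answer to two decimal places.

Work backward from the last round.
Round 3 (the wife proposes): the husband gets 115 if talks fail, so the wife offers 115 and keeps 1085.
Round 2 (the husband proposes): the wife can get 1085 next round, worth 0.87 × 1085 = 943.95 now. The husband offers 943.95 and keeps 1200 − 943.95 = 256.05.
Round 1 (the wife proposes): the husband can get 256.05 next round, worth 0.59 × 256.05 = 151.0695 now. The wife offers 151.0695 and keeps 1200 − 151.0695 = 1048.9305.

151.07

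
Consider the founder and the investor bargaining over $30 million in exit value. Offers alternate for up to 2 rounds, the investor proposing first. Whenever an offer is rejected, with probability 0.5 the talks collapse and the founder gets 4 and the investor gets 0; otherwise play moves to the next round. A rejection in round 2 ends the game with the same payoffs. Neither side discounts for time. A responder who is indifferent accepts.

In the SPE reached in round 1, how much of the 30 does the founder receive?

17

Round 2 (the founder proposes): rejection yields 0 for the investor; the founder offers 0 and keeps 30.
Round 1 (the investor proposes): rejecting gives the founder an expected 0.5 × 30 + 0.5 × 4 = 17. The investor offers 17 and keeps 30 − 17 = 13.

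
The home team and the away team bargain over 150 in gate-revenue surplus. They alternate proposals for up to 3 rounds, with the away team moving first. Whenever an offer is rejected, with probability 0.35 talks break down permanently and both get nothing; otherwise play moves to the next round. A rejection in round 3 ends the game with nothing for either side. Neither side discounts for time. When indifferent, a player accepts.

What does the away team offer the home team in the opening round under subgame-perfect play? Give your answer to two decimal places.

Round 3 (the away team proposes): rejection yields 0 for the home team; the away team offers 0 and keeps 150.
Round 2 (the home team proposes): rejecting gives the away team an expected 0.65 × 150 = 97.5. The home team offers 97.5 and keeps 150 − 97.5 = 52.5.
Round 1 (the away team proposes): rejecting gives the home team an expected 0.65 × 52.5 = 34.125. The away team offers 34.125 and keeps 150 − 34.125 = 115.875.

34.13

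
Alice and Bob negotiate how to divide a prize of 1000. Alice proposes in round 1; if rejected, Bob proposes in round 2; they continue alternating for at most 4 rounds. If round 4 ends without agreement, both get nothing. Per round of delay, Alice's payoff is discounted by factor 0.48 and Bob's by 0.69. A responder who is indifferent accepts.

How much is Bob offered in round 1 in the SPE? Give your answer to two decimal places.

Round 4 (Bob proposes): Alice will accept anything ≥ 0, so Bob offers 0 and keeps 1000.
Round 3 (Alice proposes): Bob can get 1000 next round, worth 0.69 × 1000 = 690 now, so Alice offers 690, keeping 310.
Round 2 (Bob proposes): Alice can get 310 next round, worth 0.48 × 310 = 148.8 now, so Bob offers 148.8, keeping 851.2.
Round 1 (Alice proposes): Bob can get 851.2 next round, worth 0.69 × 851.2 = 587.328 now; Alice offers that and keeps 412.672.

587.33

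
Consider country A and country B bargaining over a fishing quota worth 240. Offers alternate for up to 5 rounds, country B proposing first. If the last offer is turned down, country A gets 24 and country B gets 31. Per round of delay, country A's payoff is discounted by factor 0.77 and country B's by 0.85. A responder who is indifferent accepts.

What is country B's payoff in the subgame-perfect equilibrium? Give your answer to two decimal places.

Round 5 (country B proposes): country A gets 24 if talks fail, so country B offers 24 and keeps 216.
Round 4 (country A proposes): country B can get 216 next round, worth 0.85 × 216 = 183.6 now. Country A offers 183.6 and keeps 240 − 183.6 = 56.4.
Round 3 (country B proposes): country A can get 56.4 next round, worth 0.77 × 56.4 = 43.428 now. Country B offers 43.428 and keeps 240 − 43.428 = 196.572.
Round 2 (country A proposes): country B can get 196.572 next round, worth 0.85 × 196.572 = 167.0862 now. Country A offers 167.0862 and keeps 240 − 167.0862 = 72.9138.
Round 1 (country B proposes): country A can get 72.9138 next round, worth 0.77 × 72.9138 = 56.143626 now; country B offers that and keeps 183.856374.

183.86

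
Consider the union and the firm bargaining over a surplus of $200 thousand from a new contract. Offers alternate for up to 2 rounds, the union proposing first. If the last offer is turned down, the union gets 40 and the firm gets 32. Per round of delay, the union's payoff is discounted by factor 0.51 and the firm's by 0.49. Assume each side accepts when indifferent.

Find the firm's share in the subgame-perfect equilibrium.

Round 2 (the firm proposes): the union gets 40 if talks fail, so the firm offers 40 and keeps 160.
Round 1 (the union proposes): the firm can get 160 next round, worth 0.49 × 160 = 78.4 now, so the union offers 78.4, keeping 121.6.

78.4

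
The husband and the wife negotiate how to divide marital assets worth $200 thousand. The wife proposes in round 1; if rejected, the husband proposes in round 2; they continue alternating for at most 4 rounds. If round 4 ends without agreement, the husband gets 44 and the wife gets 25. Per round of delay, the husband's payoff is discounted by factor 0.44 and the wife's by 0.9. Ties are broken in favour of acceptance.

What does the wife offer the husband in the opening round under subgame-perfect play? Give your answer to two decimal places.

Round 4 (the husband proposes): the wife gets 25 if talks fail, so the husband offers 25 and keeps 175.
Round 3 (the wife proposes): the husband can get 175 next round, worth 0.44 × 175 = 77 now, so the wife offers 77, keeping 123.
Round 2 (the husband proposes): the wife can get 123 next round, worth 0.9 × 123 = 110.7 now. The husband offers 110.7 and keeps 200 − 110.7 = 89.3.
Round 1 (the wife proposes): the husband can get 89.3 next round, worth 0.44 × 89.3 = 39.292 now. The wife offers 39.292 and keeps 200 − 39.292 = 160.708.

39.29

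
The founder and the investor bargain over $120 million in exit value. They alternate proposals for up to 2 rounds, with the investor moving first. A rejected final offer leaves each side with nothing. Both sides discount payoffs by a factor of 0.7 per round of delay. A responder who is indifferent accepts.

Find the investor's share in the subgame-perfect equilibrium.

Round 2 (the founder proposes): the investor will accept anything ≥ 0, so the founder offers 0 and keeps 120.
Round 1 (the investor proposes): the founder can get 120 next round, worth 0.7 × 120 = 84 now. The investor offers 84 and keeps 120 − 84 = 36.

36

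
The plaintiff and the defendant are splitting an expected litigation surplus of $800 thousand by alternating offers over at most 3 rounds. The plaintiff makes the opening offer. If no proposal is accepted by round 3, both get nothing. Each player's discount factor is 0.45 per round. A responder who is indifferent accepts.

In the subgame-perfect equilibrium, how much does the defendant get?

198

Solve by backward induction from round 3.
Round 3 (the plaintiff proposes): the defendant will accept anything ≥ 0, so the plaintiff offers 0 and keeps 800.
Round 2 (the defendant proposes): the plaintiff can get 800 next round, worth 0.45 × 800 = 360 now, so the defendant offers 360, keeping 440.
Round 1 (the plaintiff proposes): the defendant can get 440 next round, worth 0.45 × 440 = 198 now, so the plaintiff offers 198, keeping 602.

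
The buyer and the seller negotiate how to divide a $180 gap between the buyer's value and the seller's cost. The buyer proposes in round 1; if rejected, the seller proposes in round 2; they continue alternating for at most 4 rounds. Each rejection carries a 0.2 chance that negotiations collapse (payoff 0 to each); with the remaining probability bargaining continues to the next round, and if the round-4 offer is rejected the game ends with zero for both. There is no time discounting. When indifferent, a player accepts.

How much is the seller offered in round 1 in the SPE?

120.96

By backward induction:
Round 4 (the seller proposes): the buyer will accept anything ≥ 0, so the seller offers 0 and keeps 180.
Round 3 (the buyer proposes): rejecting gives the seller an expected 0.8 × 180 = 144. The buyer offers 144 and keeps 180 − 144 = 36.
Round 2 (the seller proposes): rejecting gives the buyer an expected 0.8 × 36 = 28.8. The seller offers 28.8 and keeps 180 − 28.8 = 151.2.
Round 1 (the buyer proposes): rejecting gives the seller an expected 0.8 × 151.2 = 120.96. The buyer offers 120.96 and keeps 180 − 120.96 = 59.04.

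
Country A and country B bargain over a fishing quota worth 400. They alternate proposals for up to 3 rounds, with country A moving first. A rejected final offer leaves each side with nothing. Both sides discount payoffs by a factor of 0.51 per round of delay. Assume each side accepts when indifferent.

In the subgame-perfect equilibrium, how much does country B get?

Round 3 (country A proposes): country B will accept anything ≥ 0, so country A offers 0 and keeps 400.
Round 2 (country B proposes): country A can get 400 next round, worth 0.51 × 400 = 204 now, so country B offers 204, keeping 196.
Round 1 (country A proposes): country B can get 196 next round, worth 0.51 × 196 = 99.96 now; country A offers that and keeps 300.04.

99.96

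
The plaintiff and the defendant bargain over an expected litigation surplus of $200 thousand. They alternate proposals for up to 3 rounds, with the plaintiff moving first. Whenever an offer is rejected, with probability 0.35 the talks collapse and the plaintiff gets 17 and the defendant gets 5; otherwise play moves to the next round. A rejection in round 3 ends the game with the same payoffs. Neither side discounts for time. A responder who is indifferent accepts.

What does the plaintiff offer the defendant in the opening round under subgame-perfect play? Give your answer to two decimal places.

Round 3 (the plaintiff proposes): the defendant gets 5 if talks fail, so the plaintiff offers 5 and keeps 195.
Round 2 (the defendant proposes): rejecting gives the plaintiff an expected 0.65 × 195 + 0.35 × 17 = 132.7. The defendant offers 132.7 and keeps 200 − 132.7 = 67.3.
Round 1 (the plaintiff proposes): rejecting gives the defendant an expected 0.65 × 67.3 + 0.35 × 5 = 45.495, so the plaintiff offers 45.495, keeping 154.505.

45.50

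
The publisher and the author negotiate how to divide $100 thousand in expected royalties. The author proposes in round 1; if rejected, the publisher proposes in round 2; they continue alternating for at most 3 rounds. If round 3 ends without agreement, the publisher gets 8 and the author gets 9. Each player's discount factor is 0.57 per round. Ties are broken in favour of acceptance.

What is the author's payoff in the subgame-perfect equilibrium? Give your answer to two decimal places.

Round 3 (the author proposes): the publisher gets 8 if talks fail, so the author offers 8 and keeps 92.
Round 2 (the publisher proposes): the author can get 92 next round, worth 0.57 × 92 = 52.44 now, so the publisher offers 52.44, keeping 47.56.
Round 1 (the author proposes): the publisher can get 47.56 next round, worth 0.57 × 47.56 = 27.1092 now. The author offers 27.1092 and keeps 100 − 27.1092 = 72.8908.

72.89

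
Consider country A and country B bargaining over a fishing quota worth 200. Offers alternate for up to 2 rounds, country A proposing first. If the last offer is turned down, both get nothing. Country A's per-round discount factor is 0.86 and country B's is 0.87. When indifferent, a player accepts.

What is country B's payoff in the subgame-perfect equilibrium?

174

By backward induction:
Round 2 (country B proposes): rejection yields 0 for country A; country B offers 0 and keeps 200.
Round 1 (country A proposes): country B can get 200 next round, worth 0.87 × 200 = 174 now. Country A offers 174 and keeps 200 − 174 = 26.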